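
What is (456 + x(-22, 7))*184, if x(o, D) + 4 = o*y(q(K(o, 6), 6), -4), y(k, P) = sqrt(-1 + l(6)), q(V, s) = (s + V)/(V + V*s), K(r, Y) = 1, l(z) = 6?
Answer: 83168 - 4048*sqrt(5) ≈ 74116.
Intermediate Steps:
q(V, s) = (V + s)/(V + V*s)
y(k, P) = sqrt(5) (y(k, P) = sqrt(-1 + 6) = sqrt(5))
x(o, D) = -4 + o*sqrt(5)
(456 + x(-22, 7))*184 = (456 + (-4 - 22*sqrt(5)))*184 = (452 - 22*sqrt(5))*184 = 83168 - 4048*sqrt(5)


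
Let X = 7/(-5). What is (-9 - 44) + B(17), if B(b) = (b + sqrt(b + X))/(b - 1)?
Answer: -831/16 + sqrt(390)/80 ≈ -51.691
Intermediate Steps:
X = -7/5 (X = 7*(-1/5) = -7/5 ≈ -1.4000)
B(b) = (b + sqrt(-7/5 + b))/(-1 + b) (B(b) = (b + sqrt(b - 7/5))/(b - 1) = (b + sqrt(-7/5 + b))/(-1 + b))
(-9 - 44) + B(17) = (-9 - 44) + (17 + sqrt(-35 + 25*17)/5)/(-1 + 17) = -53 + (17 + sqrt(-35 + 425)/5)/16 = -53 + (17 + sqrt(390)/5)/16 = -53 + (17/16 + sqrt(390)/80) = -831/16 + sqrt(390)/80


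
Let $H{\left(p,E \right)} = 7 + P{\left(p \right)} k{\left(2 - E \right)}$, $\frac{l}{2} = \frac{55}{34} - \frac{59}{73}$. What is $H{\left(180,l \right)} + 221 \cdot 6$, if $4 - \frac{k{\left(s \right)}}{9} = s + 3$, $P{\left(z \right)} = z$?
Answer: $\frac{2898413}{1241} \approx 2335.5$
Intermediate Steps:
$k{\left(s \right)} = 9 - 9 s$ ($k{\left(s \right)} = 36 - 9 \left(s + 3\right) = 36 - 9 \left(3 + s\right) = 36 - \left(27 + 9 s\right) = 9 - 9 s$)
$l = \frac{2009}{1241}$ ($l = 2 \left(\frac{55}{34} - \frac{59}{73}\right) = 2 \cdot \frac{2009}{2482} = \frac{2009}{1241} \approx 1.6189$)
$H{\left(p,E \right)} = 7 + p \left(-9 + 9 E\right)$ ($H{\left(p,E \right)} = 7 + p \left(9 - 9 \left(2 - E\right)\right) = 7 + p \left(9 + \left(-18 + 9 E\right)\right) = 7 + p \left(-9 + 9 E\right)$)
$H{\left(180,l \right)} + 221 \cdot 6 = \left(7 + 9 \cdot 180 \left(-1 + \frac{2009}{1241}\right)\right) + 221 \cdot 6 = \left(7 + 9 \cdot 180 \cdot \frac{768}{1241}\right) + 1326 = \left(7 + \frac{1244160}{1241}\right) + 1326 = \frac{1252847}{1241} + 1326 = \frac{2898413}{1241}$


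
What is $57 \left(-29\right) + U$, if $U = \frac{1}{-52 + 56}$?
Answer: $- \frac{6611}{4} \approx -1652.8$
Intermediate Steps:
$U = \frac{1}{4} \approx 0.25$
$57 \left(-29\right) + U = 57 \left(-29\right) + \frac{1}{4} = -1653 + \frac{1}{4} = - \frac{6611}{4}$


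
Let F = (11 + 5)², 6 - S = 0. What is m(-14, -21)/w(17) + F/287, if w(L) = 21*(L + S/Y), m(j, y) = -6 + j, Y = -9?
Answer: 11724/14063 ≈ 0.83368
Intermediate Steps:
S = 6 (S = 6 - 1*0 = 6 + 0 = 6)
F = 256 (F = 16² = 256)
w(L) = -14 + 21*L (w(L) = 21*(L + 6/(-9)) = 21*(L + 6*(-⅑)) = 21*(L - ⅔) = 21*(-⅔ + L) = -14 + 21*L)
m(-14, -21)/w(17) + F/287 = (-6 - 14)/(-14 + 21*17) + 256/287 = -20/(-14 + 357) + 256*(1/287) = -20/343 + 256/287 = 11724/14063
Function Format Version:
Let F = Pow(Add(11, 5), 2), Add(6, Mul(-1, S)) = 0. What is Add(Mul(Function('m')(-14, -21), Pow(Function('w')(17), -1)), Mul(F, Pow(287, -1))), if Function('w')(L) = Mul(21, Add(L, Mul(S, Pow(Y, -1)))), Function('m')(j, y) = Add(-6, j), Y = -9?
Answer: Rational(11724, 14063) ≈ 0.83368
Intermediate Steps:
S = 6 (S = Add(6, Mul(-1, 0)) = Add(6, 0) = 6)
F = 256 (F = Pow(16, 2) = 256)
Function('w')(L) = Add(-14, Mul(21, L)) (Function('w')(L) = Mul(21, Add(L, Mul(6, Pow(-9, -1)))) = Mul(21, Add(L, Mul(6, Rational(-1, 9)))) = Mul(21, Add(L, Rational(-2, 3))) = Mul(21, Add(Rational(-2, 3), L)) = Add(-14, Mul(21, L)))
Add(Mul(Function('m')(-14, -21), Pow(Function('w')(17), -1)), Mul(F, Pow(287, -1))) = Add(Mul(Add(-6, -14), Pow(Add(-14, Mul(21, 17)), -1)), Mul(256, Pow(287, -1))) = Add(Mul(-20, Pow(Add(-14, 357), -1)), Mul(256, Rational(1, 287))) = Add(Mul(-20, Pow(343, -1)), Rational(256, 287)) = Add(Mul(-20, Rational(1, 343)), Rational(256, 287)) = Add(Rational(-20, 343), Rational(256, 287)) = Rational(11724, 14063)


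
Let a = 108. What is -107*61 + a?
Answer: -6419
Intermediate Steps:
-107*61 + a = -107*61 + 108 = -6527 + 108 = -6419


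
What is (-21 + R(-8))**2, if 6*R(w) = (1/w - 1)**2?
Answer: 7080921/16384 ≈ 432.19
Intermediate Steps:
R(w) = (-1 + 1/w)**2/6 (R(w) = (1/w - 1)**2/6 = (-1 + 1/w)**2/6)
(-21 + R(-8))**2 = (-21 + (1/6)*(-1 - 8)**2/(-8)**2)**2 = (-21 + (1/6)*(1/64)*(-9)**2)**2 = (-21 + (1/6)*(1/64)*81)**2 = (-21 + 27/128)**2 = (-2661/128)**2 = 7080921/16384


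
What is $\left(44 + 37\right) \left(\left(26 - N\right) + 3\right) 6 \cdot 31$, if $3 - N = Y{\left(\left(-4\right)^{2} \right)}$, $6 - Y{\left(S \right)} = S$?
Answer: $241056$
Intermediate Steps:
$Y{\left(S \right)} = 6 - S$
$N = 13$ ($N = 3 - \left(6 - \left(-4\right)^{2}\right) = 3 - \left(6 - 16\right) = 3 - -10 = 3 + 10 = 13$)
$\left(44 + 37\right) \left(\left(26 - N\right) + 3\right) 6 \cdot 31 = \left(44 + 37\right) \left(\left(26 - 13\right) + 3\right) 6 \cdot 31 = 81 \left(\left(26 - 13\right) + 3\right) 6 \cdot 31 = 81 \left(13 + 3\right) 6 \cdot 31 = 81 \cdot 16 \cdot 6 \cdot 31 = 1296 \cdot 6 \cdot 31 = 7776 \cdot 31 = 241056$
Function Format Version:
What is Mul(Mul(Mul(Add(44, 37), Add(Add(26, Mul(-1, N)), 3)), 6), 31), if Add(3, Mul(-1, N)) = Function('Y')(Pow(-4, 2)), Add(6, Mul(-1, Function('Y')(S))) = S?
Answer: 241056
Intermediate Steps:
Function('Y')(S) = Add(6, Mul(-1, S))
N = 13 (N = Add(3, Mul(-1, Add(6, Mul(-1, Pow(-4, 2))))) = Add(3, Mul(-1, Add(6, Mul(-1, 16)))) = Add(3, Mul(-1, Add(6, -16))) = Add(3, Mul(-1, -10)) = Add(3, 10) = 13)
Mul(Mul(Mul(Add(44, 37), Add(Add(26, Mul(-1, N)), 3)), 6), 31) = Mul(Mul(Mul(Add(44, 37), Add(Add(26, Mul(-1, 13)), 3)), 6), 31) = Mul(Mul(Mul(81, Add(Add(26, -13), 3)), 6), 31) = Mul(Mul(Mul(81, Add(13, 3)), 6), 31) = Mul(Mul(Mul(81, 16), 6), 31) = Mul(Mul(1296, 6), 31) = Mul(7776, 31) = 241056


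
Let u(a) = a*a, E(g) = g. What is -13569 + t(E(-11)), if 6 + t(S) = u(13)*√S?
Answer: -13575 + 169*I*√11 ≈ -13575.0 + 560.51*I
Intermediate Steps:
u(a) = a²
t(S) = -6 + 169*√S (t(S) = -6 + 13²*√S = -6 + 169*√S)
-13569 + t(E(-11)) = -13569 + (-6 + 169*√(-11)) = -13569 + (-6 + 169*(I*√11)) = -13569 + (-6 + 169*I*√11) = -13575 + 169*I*√11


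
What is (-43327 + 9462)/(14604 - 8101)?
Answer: -33865/6503 ≈ -5.2076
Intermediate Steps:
(-43327 + 9462)/(14604 - 8101) = -33865/6503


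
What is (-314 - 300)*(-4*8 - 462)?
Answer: 303316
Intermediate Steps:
(-314 - 300)*(-4*8 - 462) = -614*(-32 - 462) = -614*(-494) = 303316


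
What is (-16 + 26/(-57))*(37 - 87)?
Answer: 46900/57 ≈ 822.81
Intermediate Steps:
(-16 + 26/(-57))*(37 - 87) = (-16 + 26*(-1/57))*(-50) = (-16 - 26/57)*(-50) = -938/57*(-50) = 46900/57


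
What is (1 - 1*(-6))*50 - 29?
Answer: 321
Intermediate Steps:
(1 - 1*(-6))*50 - 29 = (1 + 6)*50 - 29 = 7*50 - 29 = 350 - 29 = 321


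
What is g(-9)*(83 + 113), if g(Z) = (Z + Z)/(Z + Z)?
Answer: 196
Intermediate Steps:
g(Z) = 1 (g(Z) = (2*Z)/((2*Z)) = (2*Z)*(1/(2*Z)) = 1)
g(-9)*(83 + 113) = 1*(83 + 113) = 1*196 = 196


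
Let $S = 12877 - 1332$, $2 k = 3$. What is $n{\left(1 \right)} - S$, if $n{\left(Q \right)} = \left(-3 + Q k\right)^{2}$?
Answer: $- \frac{46171}{4} \approx -11543.0$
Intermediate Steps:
$k = \frac{3}{2}$ ($k = \frac{1}{2} \cdot 3 = \frac{3}{2} \approx 1.5$)
$n{\left(Q \right)} = \left(-3 + \frac{3 Q}{2}\right)^{2}$ ($n{\left(Q \right)} = \left(-3 + Q \frac{3}{2}\right)^{2} = \left(-3 + \frac{3 Q}{2}\right)^{2}$)
$S = 11545$ ($S = 12877 - 1332 = 11545$)
$n{\left(1 \right)} - S = \frac{9 \left(-2 + 1\right)^{2}}{4} - 11545 = \frac{9 \left(-1\right)^{2}}{4} - 11545 = \frac{9}{4} \cdot 1 - 11545 = \frac{9}{4} - 11545 = - \frac{46171}{4}$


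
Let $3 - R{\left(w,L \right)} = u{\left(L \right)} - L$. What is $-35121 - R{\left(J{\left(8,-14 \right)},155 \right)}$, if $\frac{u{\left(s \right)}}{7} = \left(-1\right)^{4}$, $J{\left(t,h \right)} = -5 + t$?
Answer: $-35272$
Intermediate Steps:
$u{\left(s \right)} = 7$ ($u{\left(s \right)} = 7 \left(-1\right)^{4} = 7 \cdot 1 = 7$)
$R{\left(w,L \right)} = -4 + L$ ($R{\left(w,L \right)} = 3 - \left(7 - L\right) = 3 + \left(-7 + L\right) = -4 + L$)
$-35121 - R{\left(J{\left(8,-14 \right)},155 \right)} = -35121 - \left(-4 + 155\right) = -35121 - 151 = -35272$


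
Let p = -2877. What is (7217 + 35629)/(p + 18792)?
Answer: 14282/5305 ≈ 2.6922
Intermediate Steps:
(7217 + 35629)/(p + 18792) = (7217 + 35629)/(-2877 + 18792) = 42846/15915 = 42846*(1/15915) = 14282/5305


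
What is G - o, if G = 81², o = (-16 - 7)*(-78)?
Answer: 4767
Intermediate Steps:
o = 1794 (o = -23*(-78) = 1794)
G = 6561
G - o = 6561 - 1*1794 = 6561 - 1794 = 4767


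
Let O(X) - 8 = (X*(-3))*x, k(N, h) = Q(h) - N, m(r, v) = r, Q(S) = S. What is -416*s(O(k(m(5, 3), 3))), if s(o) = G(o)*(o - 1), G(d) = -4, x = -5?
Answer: -38272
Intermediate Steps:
k(N, h) = h - N
O(X) = 8 + 15*X (O(X) = 8 + (X*(-3))*(-5) = 8 - 3*X*(-5) = 8 + 15*X)
s(o) = 4 - 4*o (s(o) = -4*(o - 1) = -4*(-1 + o) = 4 - 4*o)
-416*s(O(k(m(5, 3), 3))) = -416*(4 - 4*(8 + 15*(3 - 1*5))) = -416*(4 - 4*(8 + 15*(3 - 5))) = -416*(4 - 4*(8 + 15*(-2))) = -416*(4 - 4*(8 - 30)) = -416*(4 - 4*(-22)) = -416*(4 + 88) = -416*92 = -38272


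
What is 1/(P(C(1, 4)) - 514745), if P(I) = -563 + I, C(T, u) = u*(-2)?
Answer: -1/515316 ≈ -1.9406e-6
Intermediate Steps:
C(T, u) = -2*u
1/(P(C(1, 4)) - 514745) = 1/((-563 - 2*4) - 514745) = 1/((-563 - 8) - 514745) = 1/(-571 - 514745) = 1/(-515316) = -1/515316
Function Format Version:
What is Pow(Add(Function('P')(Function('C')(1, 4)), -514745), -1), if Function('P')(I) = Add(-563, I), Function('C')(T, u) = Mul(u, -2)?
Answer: Rational(-1, 515316) ≈ -1.9406e-6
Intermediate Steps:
Function('C')(T, u) = Mul(-2, u)
Pow(Add(Function('P')(Function('C')(1, 4)), -514745), -1) = Pow(Add(Add(-563, Mul(-2, 4)), -514745), -1) = Pow(Add(Add(-563, -8), -514745), -1) = Pow(Add(-571, -514745), -1) = Pow(-515316, -1) = Rational(-1, 515316)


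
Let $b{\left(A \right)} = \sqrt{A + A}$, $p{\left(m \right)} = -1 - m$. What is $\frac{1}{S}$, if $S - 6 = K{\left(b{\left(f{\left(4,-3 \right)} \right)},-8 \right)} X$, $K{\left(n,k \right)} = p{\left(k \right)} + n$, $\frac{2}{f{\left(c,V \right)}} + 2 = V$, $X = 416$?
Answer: $\frac{7295}{21632922} - \frac{208 i \sqrt{5}}{10816461} \approx 0.00033722 - 4.2999 \cdot 10^{-5} i$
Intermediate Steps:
$f{\left(c,V \right)} = \frac{2}{-2 + V}$
$b{\left(A \right)} = \sqrt{2} \sqrt{A}$ ($b{\left(A \right)} = \sqrt{2 A} = \sqrt{2} \sqrt{A}$)
$K{\left(n,k \right)} = -1 + n - k$ ($K{\left(n,k \right)} = \left(-1 - k\right) + n = -1 + n - k$)
$S = 2918 + \frac{832 i \sqrt{5}}{5}$ ($S = 6 + \left(-1 + \sqrt{2} \sqrt{\frac{2}{-2 - 3}} - -8\right) 416 = 6 + \left(-1 + \sqrt{2} \sqrt{\frac{2}{-5}} + 8\right) 416 = 6 + \left(-1 + \sqrt{2} \sqrt{2 \left(- \frac{1}{5}\right)} + 8\right) 416 = 6 + \left(-1 + \sqrt{2} \sqrt{- \frac{2}{5}} + 8\right) 416 = 6 + \left(-1 + \sqrt{2} \frac{i \sqrt{10}}{5} + 8\right) 416 = 6 + \left(-1 + \frac{2 i \sqrt{5}}{5} + 8\right) 416 = 6 + \left(7 + \frac{2 i \sqrt{5}}{5}\right) 416 = 6 + \left(2912 + \frac{832 i \sqrt{5}}{5}\right) = 2918 + \frac{832 i \sqrt{5}}{5} \approx 2918.0 + 372.08 i$)
$\frac{1}{S} = \frac{1}{2918 + \frac{832 i \sqrt{5}}{5}}$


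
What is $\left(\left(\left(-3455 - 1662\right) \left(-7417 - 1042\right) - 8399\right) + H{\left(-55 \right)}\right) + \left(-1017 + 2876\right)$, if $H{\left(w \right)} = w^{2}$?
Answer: $43281188$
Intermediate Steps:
$\left(\left(\left(-3455 - 1662\right) \left(-7417 - 1042\right) - 8399\right) + H{\left(-55 \right)}\right) + \left(-1017 + 2876\right) = \left(\left(\left(-3455 - 1662\right) \left(-7417 - 1042\right) - 8399\right) + \left(-55\right)^{2}\right) + \left(-1017 + 2876\right) = \left(\left(\left(-5117\right) \left(-8459\right) - 8399\right) + 3025\right) + 1859 = \left(\left(43284703 - 8399\right) + 3025\right) + 1859 = \left(43276304 + 3025\right) + 1859 = 43279329 + 1859 = 43281188$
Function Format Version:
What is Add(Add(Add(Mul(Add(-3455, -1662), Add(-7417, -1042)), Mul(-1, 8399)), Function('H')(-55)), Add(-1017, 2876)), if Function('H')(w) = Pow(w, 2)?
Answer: 43281188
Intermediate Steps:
Add(Add(Add(Mul(Add(-3455, -1662), Add(-7417, -1042)), Mul(-1, 8399)), Function('H')(-55)), Add(-1017, 2876)) = Add(Add(Add(Mul(Add(-3455, -1662), Add(-7417, -1042)), Mul(-1, 8399)), Pow(-55, 2)), Add(-1017, 2876)) = Add(Add(Add(Mul(-5117, -8459), -8399), 3025), 1859) = Add(Add(Add(43284703, -8399), 3025), 1859) = Add(Add(43276304, 3025), 1859) = Add(43279329, 1859) = 43281188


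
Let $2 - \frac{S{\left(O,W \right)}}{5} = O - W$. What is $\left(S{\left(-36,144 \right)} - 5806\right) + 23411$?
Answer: $18515$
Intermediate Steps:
$S{\left(O,W \right)} = 10 - 5 O + 5 W$ ($S{\left(O,W \right)} = 10 - 5 \left(O - W\right) = 10 - \left(- 5 W + 5 O\right) = 10 - 5 O + 5 W$)
$\left(S{\left(-36,144 \right)} - 5806\right) + 23411 = \left(\left(10 - -180 + 5 \cdot 144\right) - 5806\right) + 23411 = \left(\left(10 + 180 + 720\right) - 5806\right) + 23411 = \left(910 - 5806\right) + 23411 = -4896 + 23411 = 18515$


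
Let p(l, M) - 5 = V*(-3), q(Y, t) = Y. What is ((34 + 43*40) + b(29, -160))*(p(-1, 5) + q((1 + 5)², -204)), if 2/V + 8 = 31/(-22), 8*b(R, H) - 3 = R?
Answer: 1683578/23 ≈ 73199.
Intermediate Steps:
b(R, H) = 3/8 + R/8
V = -44/207 (V = 2/(-8 + 31/(-22)) = 2/(-8 + 31*(-1/22)) = 2/(-8 - 31/22) = 2/(-207/22) = 2*(-22/207) = -44/207 ≈ -0.21256)
p(l, M) = 389/69 (p(l, M) = 5 - 44/207*(-3) = 5 + 44/69 = 389/69)
((34 + 43*40) + b(29, -160))*(p(-1, 5) + q((1 + 5)², -204)) = ((34 + 43*40) + (3/8 + (⅛)*29))*(389/69 + (1 + 5)²) = ((34 + 1720) + (3/8 + 29/8))*(389/69 + 6²) = (1754 + 4)*(389/69 + 36) = 1758*(2873/69) = 1683578/23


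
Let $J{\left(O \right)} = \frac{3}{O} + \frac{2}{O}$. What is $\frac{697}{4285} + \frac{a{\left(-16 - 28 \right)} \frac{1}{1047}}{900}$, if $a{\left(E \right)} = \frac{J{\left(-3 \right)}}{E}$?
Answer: $\frac{693563125}{4263869808} \approx 0.16266$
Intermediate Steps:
$J{\left(O \right)} = \frac{5}{O}$
$a{\left(E \right)} = - \frac{5}{3 E}$ ($a{\left(E \right)} = \frac{5 \frac{1}{-3}}{E} = \frac{5 \left(- \frac{1}{3}\right)}{E} = - \frac{5}{3 E}$)
$\frac{697}{4285} + \frac{a{\left(-16 - 28 \right)} \frac{1}{1047}}{900} = \frac{697}{4285} + \frac{- \frac{5}{3 \left(-16 - 28\right)} \frac{1}{1047}}{900} = 697 \cdot \frac{1}{4285} + - \frac{5}{3 \left(-16 - 28\right)} \frac{1}{1047} \cdot \frac{1}{900} = \frac{697}{4285} + - \frac{5}{3 \left(-44\right)} \frac{1}{1047} \cdot \frac{1}{900} = \frac{697}{4285} + \left(- \frac{5}{3}\right) \left(- \frac{1}{44}\right) \frac{1}{1047} \cdot \frac{1}{900} = \frac{697}{4285} + \frac{5}{132} \cdot \frac{1}{1047} \cdot \frac{1}{900} = \frac{697}{4285} + \frac{5}{138204} \cdot \frac{1}{900} = \frac{697}{4285} + \frac{1}{24876720} = \frac{693563125}{4263869808}$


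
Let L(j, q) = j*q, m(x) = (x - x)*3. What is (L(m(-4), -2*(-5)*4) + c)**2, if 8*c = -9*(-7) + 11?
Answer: 1369/16 ≈ 85.563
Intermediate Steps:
m(x) = 0 (m(x) = 0*3 = 0)
c = 37/4 (c = (-9*(-7) + 11)/8 = (63 + 11)/8 = (1/8)*74 = 37/4 ≈ 9.2500)
(L(m(-4), -2*(-5)*4) + c)**2 = (0*(-2*(-5)*4) + 37/4)**2 = (0*(10*4) + 37/4)**2 = (0*40 + 37/4)**2 = (0 + 37/4)**2 = (37/4)**2 = 1369/16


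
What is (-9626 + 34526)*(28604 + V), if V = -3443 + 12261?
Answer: 931807800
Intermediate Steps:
V = 8818
(-9626 + 34526)*(28604 + V) = (-9626 + 34526)*(28604 + 8818) = 24900*37422 = 931807800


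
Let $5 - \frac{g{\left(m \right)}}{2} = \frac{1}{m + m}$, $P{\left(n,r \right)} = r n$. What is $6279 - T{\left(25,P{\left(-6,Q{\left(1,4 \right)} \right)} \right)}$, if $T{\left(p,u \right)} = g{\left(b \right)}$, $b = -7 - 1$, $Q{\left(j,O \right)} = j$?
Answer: $\frac{50151}{8} \approx 6268.9$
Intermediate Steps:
$P{\left(n,r \right)} = n r$
$b = -8$ ($b = -7 - 1 = -8$)
$g{\left(m \right)} = 10 - \frac{1}{m}$ ($g{\left(m \right)} = 10 - \frac{2}{m + m} = 10 - \frac{2}{2 m} = 10 - 2 \frac{1}{2 m} = 10 - \frac{1}{m}$)
$T{\left(p,u \right)} = \frac{81}{8}$ ($T{\left(p,u \right)} = 10 - \frac{1}{-8} = 10 - - \frac{1}{8} = 10 + \frac{1}{8} = \frac{81}{8}$)
$6279 - T{\left(25,P{\left(-6,Q{\left(1,4 \right)} \right)} \right)} = 6279 - \frac{81}{8} = \frac{50151}{8}$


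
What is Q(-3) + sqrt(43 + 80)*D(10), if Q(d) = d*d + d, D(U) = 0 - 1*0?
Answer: 6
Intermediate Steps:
D(U) = 0 (D(U) = 0 + 0 = 0)
Q(d) = d + d**2 (Q(d) = d**2 + d = d + d**2)
Q(-3) + sqrt(43 + 80)*D(10) = -3*(1 - 3) + sqrt(43 + 80)*0 = -3*(-2) + sqrt(123)*0 = 6 + 0 = 6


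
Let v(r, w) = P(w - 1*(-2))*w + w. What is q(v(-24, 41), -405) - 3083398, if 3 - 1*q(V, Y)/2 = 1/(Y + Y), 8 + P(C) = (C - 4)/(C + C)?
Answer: -1248773759/405 ≈ -3.0834e+6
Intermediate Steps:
P(C) = -8 + (-4 + C)/(2*C) (P(C) = -8 + (C - 4)/(C + C) = -8 + (-4 + C)/((2*C)) = -8 + (-4 + C)*(1/(2*C)) = -8 + (-4 + C)/(2*C))
v(r, w) = w + w*(-15/2 - 2/(2 + w)) (v(r, w) = (-15/2 - 2/(w - 1*(-2)))*w + w = (-15/2 - 2/(w + 2))*w + w = (-15/2 - 2/(2 + w))*w + w = w*(-15/2 - 2/(2 + w)) + w = w + w*(-15/2 - 2/(2 + w)))
q(V, Y) = 6 - 1/Y (q(V, Y) = 6 - 2/(Y + Y) = 6 - 2*1/(2*Y) = 6 - 1/Y)
q(v(-24, 41), -405) - 3083398 = (6 - 1/(-405)) - 3083398 = (6 - 1*(-1/405)) - 3083398 = (6 + 1/405) - 3083398 = 2431/405 - 3083398 = -1248773759/405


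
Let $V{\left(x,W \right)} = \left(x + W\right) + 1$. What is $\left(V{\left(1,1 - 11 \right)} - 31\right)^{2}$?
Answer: $1521$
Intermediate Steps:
$V{\left(x,W \right)} = 1 + W + x$ ($V{\left(x,W \right)} = \left(W + x\right) + 1 = 1 + W + x$)
$\left(V{\left(1,1 - 11 \right)} - 31\right)^{2} = \left(\left(1 + \left(1 - 11\right) + 1\right) - 31\right)^{2} = \left(\left(1 - 10 + 1\right) - 31\right)^{2} = \left(-8 - 31\right)^{2} = \left(-39\right)^{2} = 1521$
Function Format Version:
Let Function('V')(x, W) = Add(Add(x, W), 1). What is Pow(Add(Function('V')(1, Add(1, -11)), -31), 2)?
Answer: 1521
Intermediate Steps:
Function('V')(x, W) = Add(1, W, x) (Function('V')(x, W) = Add(Add(W, x), 1) = Add(1, W, x))
Pow(Add(Function('V')(1, Add(1, -11)), -31), 2) = Pow(Add(Add(1, Add(1, -11), 1), -31), 2) = Pow(Add(Add(1, -10, 1), -31), 2) = Pow(Add(-8, -31), 2) = Pow(-39, 2) = 1521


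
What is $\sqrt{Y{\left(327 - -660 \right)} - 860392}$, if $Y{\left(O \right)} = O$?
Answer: $i \sqrt{859405} \approx 927.04 i$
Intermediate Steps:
$\sqrt{Y{\left(327 - -660 \right)} - 860392} = \sqrt{\left(327 - -660\right) - 860392} = \sqrt{\left(327 + 660\right) - 860392} = \sqrt{987 - 860392} = \sqrt{-859405} = i \sqrt{859405}$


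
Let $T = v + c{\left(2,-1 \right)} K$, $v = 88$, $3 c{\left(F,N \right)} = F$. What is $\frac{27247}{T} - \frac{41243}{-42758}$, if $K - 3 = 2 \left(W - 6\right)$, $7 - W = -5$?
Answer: $\frac{292267260}{1047571} \approx 279.0$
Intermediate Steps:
$W = 12$ ($W = 7 - -5 = 7 + 5 = 12$)
$c{\left(F,N \right)} = \frac{F}{3}$
$K = 15$ ($K = 3 + 2 \left(12 - 6\right) = 3 + 2 \cdot 6 = 3 + 12 = 15$)
$T = 98$ ($T = 88 + \frac{1}{3} \cdot 2 \cdot 15 = 88 + \frac{2}{3} \cdot 15 = 88 + 10 = 98$)
$\frac{27247}{T} - \frac{41243}{-42758} = \frac{27247}{98} - \frac{41243}{-42758} = 27247 \cdot \frac{1}{98} - - \frac{41243}{42758} = \frac{27247}{98} + \frac{41243}{42758} = \frac{292267260}{1047571}$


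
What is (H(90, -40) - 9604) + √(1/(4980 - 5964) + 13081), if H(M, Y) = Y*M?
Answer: -13204 + √3166438938/492 ≈ -13090.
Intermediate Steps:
H(M, Y) = M*Y
(H(90, -40) - 9604) + √(1/(4980 - 5964) + 13081) = (90*(-40) - 9604) + √(1/(4980 - 5964) + 13081) = (-3600 - 9604) + √(1/(-984) + 13081) = -13204 + √(-1/984 + 13081) = -13204 + √(12871703/984) = -13204 + √3166438938/492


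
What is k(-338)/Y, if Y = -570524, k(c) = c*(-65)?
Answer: -10985/285262 ≈ -0.038508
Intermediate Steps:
k(c) = -65*c
k(-338)/Y = -65*(-338)/(-570524) = 21970*(-1/570524) = -10985/285262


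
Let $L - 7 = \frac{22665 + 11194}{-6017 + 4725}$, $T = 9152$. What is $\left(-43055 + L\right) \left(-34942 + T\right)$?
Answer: $\frac{717630928125}{646} \approx 1.1109 \cdot 10^{9}$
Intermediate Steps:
$L = - \frac{24815}{1292}$ ($L = 7 + \frac{22665 + 11194}{-6017 + 4725} = 7 + \frac{33859}{-1292} = 7 + 33859 \left(- \frac{1}{1292}\right) = 7 - \frac{33859}{1292} = - \frac{24815}{1292} \approx -19.207$)
$\left(-43055 + L\right) \left(-34942 + T\right) = \left(-43055 - \frac{24815}{1292}\right) \left(-34942 + 9152\right) = \left(- \frac{55651875}{1292}\right) \left(-25790\right) = \frac{717630928125}{646}$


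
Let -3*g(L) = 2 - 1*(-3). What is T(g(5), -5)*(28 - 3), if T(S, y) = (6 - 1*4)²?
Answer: 100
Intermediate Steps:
g(L) = -5/3 (g(L) = -(2 - 1*(-3))/3 = -(2 + 3)/3 = -⅓*5 = -5/3)
T(S, y) = 4 (T(S, y) = (6 - 4)² = 2² = 4)
T(g(5), -5)*(28 - 3) = 4*(28 - 3) = 4*25 = 100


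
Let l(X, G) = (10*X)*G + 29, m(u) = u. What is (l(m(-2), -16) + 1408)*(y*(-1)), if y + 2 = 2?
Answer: 0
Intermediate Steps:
y = 0 (y = -2 + 2 = 0)
l(X, G) = 29 + 10*G*X (l(X, G) = 10*G*X + 29 = 29 + 10*G*X)
(l(m(-2), -16) + 1408)*(y*(-1)) = ((29 + 10*(-16)*(-2)) + 1408)*(0*(-1)) = ((29 + 320) + 1408)*0 = (349 + 1408)*0 = 1757*0 = 0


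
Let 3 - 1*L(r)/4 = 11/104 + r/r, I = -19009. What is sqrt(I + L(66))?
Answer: 3*I*sqrt(1427218)/26 ≈ 137.85*I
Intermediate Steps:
L(r) = 197/26 (L(r) = 12 - 4*(11/104 + r/r) = 12 - 4*(11*(1/104) + 1) = 12 - 4*(11/104 + 1) = 12 - 4*115/104 = 12 - 115/26 = 197/26)
sqrt(I + L(66)) = sqrt(-19009 + 197/26) = sqrt(-494037/26) = 3*I*sqrt(1427218)/26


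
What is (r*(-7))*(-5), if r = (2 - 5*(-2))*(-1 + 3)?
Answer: 840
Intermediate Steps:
r = 24 (r = (2 + 10)*2 = 12*2 = 24)
(r*(-7))*(-5) = (24*(-7))*(-5) = -168*(-5) = 840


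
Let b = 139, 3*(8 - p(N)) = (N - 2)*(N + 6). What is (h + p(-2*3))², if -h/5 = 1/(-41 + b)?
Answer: 606841/9604 ≈ 63.186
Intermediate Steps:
p(N) = 8 - (-2 + N)*(6 + N)/3 (p(N) = 8 - (N - 2)*(N + 6)/3 = 8 - (-2 + N)*(6 + N)/3)
h = -5/98 (h = -5/(-41 + 139) = -5/98 ≈ -0.051020)
(h + p(-2*3))² = (-5/98 + (12 - (-8)*3/3 - (-2*3)²/3))² = (-5/98 + (12 - 4/3*(-6) - ⅓*(-6)²))² = (-5/98 + (12 + 8 - ⅓*36))² = (-5/98 + (12 + 8 - 12))² = (-5/98 + 8)² = (779/98)² = 606841/9604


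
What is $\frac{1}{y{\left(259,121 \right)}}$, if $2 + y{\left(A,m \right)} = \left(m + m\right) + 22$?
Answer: $\frac{1}{262} \approx 0.0038168$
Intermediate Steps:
$y{\left(A,m \right)} = 20 + 2 m$ ($y{\left(A,m \right)} = -2 + \left(\left(m + m\right) + 22\right) = -2 + \left(2 m + 22\right) = -2 + \left(22 + 2 m\right) = 20 + 2 m$)
$\frac{1}{y{\left(259,121 \right)}} = \frac{1}{20 + 2 \cdot 121} = \frac{1}{20 + 242} = \frac{1}{262}$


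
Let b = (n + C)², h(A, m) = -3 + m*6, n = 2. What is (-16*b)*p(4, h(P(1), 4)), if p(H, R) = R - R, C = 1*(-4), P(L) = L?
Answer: 0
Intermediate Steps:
C = -4
h(A, m) = -3 + 6*m
b = 4 (b = (2 - 4)² = (-2)² = 4)
p(H, R) = 0
(-16*b)*p(4, h(P(1), 4)) = -16*4*0 = -64*0 = 0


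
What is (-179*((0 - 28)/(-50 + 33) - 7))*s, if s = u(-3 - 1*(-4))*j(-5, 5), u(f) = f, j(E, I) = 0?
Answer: 0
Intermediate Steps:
s = 0 (s = (-3 - 1*(-4))*0 = (-3 + 4)*0 = 1*0 = 0)
(-179*((0 - 28)/(-50 + 33) - 7))*s = -179*((0 - 28)/(-50 + 33) - 7)*0 = -179*(-28/(-17) - 7)*0 = -179*(-28*(-1/17) - 7)*0 = -179*(28/17 - 7)*0 = -179*(-91/17)*0 = (16289/17)*0 = 0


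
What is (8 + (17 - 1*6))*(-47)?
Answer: -893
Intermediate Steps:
(8 + (17 - 1*6))*(-47) = (8 + (17 - 6))*(-47) = (8 + 11)*(-47) = 19*(-47) = -893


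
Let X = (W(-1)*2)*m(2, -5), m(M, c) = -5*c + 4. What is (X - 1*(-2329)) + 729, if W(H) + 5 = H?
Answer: 2710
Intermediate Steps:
W(H) = -5 + H
m(M, c) = 4 - 5*c
X = -348 (X = ((-5 - 1)*2)*(4 - 5*(-5)) = (-6*2)*(4 + 25) = -12*29 = -348)
(X - 1*(-2329)) + 729 = (-348 - 1*(-2329)) + 729 = (-348 + 2329) + 729 = 1981 + 729 = 2710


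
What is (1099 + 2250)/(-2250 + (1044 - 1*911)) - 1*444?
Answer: -943297/2117 ≈ -445.58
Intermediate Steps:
(1099 + 2250)/(-2250 + (1044 - 1*911)) - 1*444 = 3349/(-2250 + (1044 - 911)) - 444 = 3349/(-2250 + 133) - 444 = 3349/(-2117) - 444 = 3349*(-1/2117) - 444 = -3349/2117 - 444 = -943297/2117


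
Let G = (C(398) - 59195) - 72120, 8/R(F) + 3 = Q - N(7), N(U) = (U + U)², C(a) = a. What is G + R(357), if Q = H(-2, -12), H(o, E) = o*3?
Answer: -26837993/205 ≈ -1.3092e+5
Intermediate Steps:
H(o, E) = 3*o
N(U) = 4*U² (N(U) = (2*U)² = 4*U²)
Q = -6 (Q = 3*(-2) = -6)
R(F) = -8/205 (R(F) = 8/(-3 + (-6 - 4*7²)) = 8/(-3 + (-6 - 4*49)) = 8/(-3 + (-6 - 1*196)) = 8/(-3 + (-6 - 196)) = 8/(-3 - 202) = 8/(-205) = 8*(-1/205) = -8/205)
G = -130917 (G = (398 - 59195) - 72120 = -58797 - 72120 = -130917)
G + R(357) = -130917 - 8/205 = -26837993/205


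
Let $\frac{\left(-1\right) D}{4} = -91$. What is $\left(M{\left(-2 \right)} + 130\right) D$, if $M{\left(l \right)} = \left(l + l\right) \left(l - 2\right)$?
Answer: $53144$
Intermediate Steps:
$D = 364$ ($D = \left(-4\right) \left(-91\right) = 364$)
$M{\left(l \right)} = 2 l \left(-2 + l\right)$
$\left(M{\left(-2 \right)} + 130\right) D = \left(2 \left(-2\right) \left(-2 - 2\right) + 130\right) 364 = \left(2 \left(-2\right) \left(-4\right) + 130\right) 364 = \left(16 + 130\right) 364 = 146 \cdot 364 = 53144$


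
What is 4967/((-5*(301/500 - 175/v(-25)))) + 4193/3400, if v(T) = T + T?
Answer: -1680180157/6973400 ≈ -240.94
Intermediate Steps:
v(T) = 2*T
4967/((-5*(301/500 - 175/v(-25)))) + 4193/3400 = 4967/((-5*(301/500 - 175/(2*(-25))))) + 4193/3400 = 4967/((-5*(301*(1/500) - 175/(-50)))) + 4193*(1/3400) = 4967/((-5*(301/500 - 175*(-1/50)))) + 4193/3400 = 4967/((-5*(301/500 + 7/2))) + 4193/3400 = 4967/((-5*2051/500)) + 4193/3400 = 4967/(-2051/100) + 4193/3400 = 4967*(-100/2051) + 4193/3400 = -496700/2051 + 4193/3400 = -1680180157/6973400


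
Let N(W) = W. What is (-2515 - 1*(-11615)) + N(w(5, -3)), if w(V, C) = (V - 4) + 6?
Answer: 9107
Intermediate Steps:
w(V, C) = 2 + V (w(V, C) = (-4 + V) + 6 = 2 + V)
(-2515 - 1*(-11615)) + N(w(5, -3)) = (-2515 - 1*(-11615)) + (2 + 5) = (-2515 + 11615) + 7 = 9100 + 7 = 9107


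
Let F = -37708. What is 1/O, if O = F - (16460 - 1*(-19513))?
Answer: -1/73681 ≈ -1.3572e-5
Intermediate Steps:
O = -73681 (O = -37708 - (16460 - 1*(-19513)) = -37708 - (16460 + 19513) = -37708 - 1*35973 = -37708 - 35973 = -73681)
1/O = 1/(-73681) = -1/73681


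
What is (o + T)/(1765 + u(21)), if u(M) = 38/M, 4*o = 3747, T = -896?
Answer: 3423/148412 ≈ 0.023064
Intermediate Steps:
o = 3747/4 (o = (¼)*3747 = 3747/4 ≈ 936.75)
(o + T)/(1765 + u(21)) = (3747/4 - 896)/(1765 + 38/21) = 163/(4*(1765 + 38*(1/21))) = 163/(4*(1765 + 38/21)) = 163/(4*(37103/21)) = (163/4)*(21/37103) = 3423/148412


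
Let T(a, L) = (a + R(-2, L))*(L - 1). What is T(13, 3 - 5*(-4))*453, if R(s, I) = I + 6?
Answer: 418572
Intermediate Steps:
R(s, I) = 6 + I
T(a, L) = (-1 + L)*(6 + L + a) (T(a, L) = (a + (6 + L))*(L - 1) = (6 + L + a)*(-1 + L) = (-1 + L)*(6 + L + a))
T(13, 3 - 5*(-4))*453 = (-6 - (3 - 5*(-4)) - 1*13 + (3 - 5*(-4))*13 + (3 - 5*(-4))*(6 + (3 - 5*(-4))))*453 = (-6 - (3 + 20) - 13 + (3 + 20)*13 + (3 + 20)*(6 + (3 + 20)))*453 = (-6 - 1*23 - 13 + 23*13 + 23*(6 + 23))*453 = (-6 - 23 - 13 + 299 + 23*29)*453 = (-6 - 23 - 13 + 299 + 667)*453 = 924*453 = 418572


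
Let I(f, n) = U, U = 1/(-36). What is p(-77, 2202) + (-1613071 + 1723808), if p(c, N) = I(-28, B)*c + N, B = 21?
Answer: 4065881/36 ≈ 1.1294e+5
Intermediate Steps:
U = -1/36 ≈ -0.027778
I(f, n) = -1/36
p(c, N) = N - c/36 (p(c, N) = -c/36 + N = N - c/36)
p(-77, 2202) + (-1613071 + 1723808) = (2202 - 1/36*(-77)) + (-1613071 + 1723808) = (2202 + 77/36) + 110737 = 79349/36 + 110737 = 4065881/36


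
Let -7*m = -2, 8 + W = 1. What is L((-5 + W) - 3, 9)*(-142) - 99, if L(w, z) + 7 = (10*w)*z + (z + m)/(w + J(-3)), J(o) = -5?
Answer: 2697253/14 ≈ 1.9266e+5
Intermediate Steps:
W = -7 (W = -8 + 1 = -7)
m = 2/7 (m = -1/7*(-2) = 2/7 ≈ 0.28571)
L(w, z) = -7 + (2/7 + z)/(-5 + w) + 10*w*z (L(w, z) = -7 + ((10*w)*z + (z + 2/7)/(w - 5)) = -7 + (10*w*z + (2/7 + z)/(-5 + w)) = -7 + ((2/7 + z)/(-5 + w) + 10*w*z) = -7 + (2/7 + z)/(-5 + w) + 10*w*z)
L((-5 + W) - 3, 9)*(-142) - 99 = ((247/7 + 9 - 7*((-5 - 7) - 3) - 50*((-5 - 7) - 3)*9 + 10*9*((-5 - 7) - 3)**2)/(-5 + ((-5 - 7) - 3)))*(-142) - 99 = ((247/7 + 9 - 7*(-12 - 3) - 50*(-12 - 3)*9 + 10*9*(-12 - 3)**2)/(-5 + (-12 - 3)))*(-142) - 99 = ((247/7 + 9 - 7*(-15) - 50*(-15)*9 + 10*9*(-15)**2)/(-5 - 15))*(-142) - 99 = ((247/7 + 9 + 105 + 6750 + 10*9*225)/(-20))*(-142) - 99 = -(247/7 + 9 + 105 + 6750 + 20250)/20*(-142) - 99 = -1/20*190045/7*(-142) - 99 = -38009/28*(-142) - 99 = 2698639/14 - 99 = 2697253/14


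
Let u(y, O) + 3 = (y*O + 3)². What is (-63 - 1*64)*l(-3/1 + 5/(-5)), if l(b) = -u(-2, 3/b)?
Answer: 8763/4 ≈ 2190.8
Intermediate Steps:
u(y, O) = -3 + (3 + O*y)² (u(y, O) = -3 + (y*O + 3)² = -3 + (O*y + 3)² = -3 + (3 + O*y)²)
l(b) = 3 - (3 - 6/b)² (l(b) = -(-3 + (3 + (3/b)*(-2))²) = -(-3 + (3 - 6/b)²) = 3 - (3 - 6/b)²)
(-63 - 1*64)*l(-3/1 + 5/(-5)) = (-63 - 1*64)*(-6 - 36/(-3/1 + 5/(-5))² + 36/(-3/1 + 5/(-5))) = (-63 - 64)*(-6 - 36/(-3*1 + 5*(-⅕))² + 36/(-3*1 + 5*(-⅕))) = -127*(-6 - 36/(-3 - 1)² + 36/(-3 - 1)) = -127*(-6 - 36/(-4)² + 36/(-4)) = -127*(-6 - 36*1/16 + 36*(-¼)) = -127*(-6 - 9/4 - 9) = -127*(-69/4) = 8763/4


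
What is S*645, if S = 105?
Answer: 67725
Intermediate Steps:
S*645 = 105*645 = 67725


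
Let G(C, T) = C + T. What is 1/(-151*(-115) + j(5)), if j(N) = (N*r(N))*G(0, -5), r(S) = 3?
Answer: 1/17290 ≈ 5.7837e-5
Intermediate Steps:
j(N) = -15*N (j(N) = (N*3)*(0 - 5) = (3*N)*(-5) = -15*N)
1/(-151*(-115) + j(5)) = 1/(-151*(-115) - 15*5) = 1/(17365 - 75) = 1/17290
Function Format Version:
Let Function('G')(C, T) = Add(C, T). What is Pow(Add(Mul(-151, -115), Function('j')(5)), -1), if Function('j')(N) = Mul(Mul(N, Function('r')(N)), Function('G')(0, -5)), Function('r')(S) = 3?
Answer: Rational(1, 17290) ≈ 5.7837e-5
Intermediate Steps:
Function('j')(N) = Mul(-15, N) (Function('j')(N) = Mul(Mul(N, 3), Add(0, -5)) = Mul(Mul(3, N), -5) = Mul(-15, N))
Pow(Add(Mul(-151, -115), Function('j')(5)), -1) = Pow(Add(Mul(-151, -115), Mul(-15, 5)), -1) = Pow(Add(17365, -75), -1) = Pow(17290, -1) = Rational(1, 17290)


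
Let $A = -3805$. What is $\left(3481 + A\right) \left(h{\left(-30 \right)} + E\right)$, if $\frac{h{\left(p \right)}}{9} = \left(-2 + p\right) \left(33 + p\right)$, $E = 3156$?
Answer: $-742608$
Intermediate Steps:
$h{\left(p \right)} = 9 \left(-2 + p\right) \left(33 + p\right)$
$\left(3481 + A\right) \left(h{\left(-30 \right)} + E\right) = \left(3481 - 3805\right) \left(\left(-594 + 9 \left(-30\right)^{2} + 279 \left(-30\right)\right) + 3156\right) = - 324 \left(\left(-594 + 9 \cdot 900 - 8370\right) + 3156\right) = - 324 \left(\left(-594 + 8100 - 8370\right) + 3156\right) = - 324 \left(-864 + 3156\right) = \left(-324\right) 2292 = -742608$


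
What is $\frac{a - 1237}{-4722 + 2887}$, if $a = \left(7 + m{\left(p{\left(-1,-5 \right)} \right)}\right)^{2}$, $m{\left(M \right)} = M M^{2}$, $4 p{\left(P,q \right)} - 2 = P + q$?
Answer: $\frac{1201}{1835} \approx 0.6545$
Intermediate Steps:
$p{\left(P,q \right)} = \frac{1}{2} + \frac{P}{4} + \frac{q}{4}$ ($p{\left(P,q \right)} = \frac{1}{2} + \frac{P + q}{4} = \frac{1}{2} + \left(\frac{P}{4} + \frac{q}{4}\right) = \frac{1}{2} + \frac{P}{4} + \frac{q}{4}$)
$m{\left(M \right)} = M^{3}$
$a = 36$ ($a = \left(7 + \left(\frac{1}{2} + \frac{1}{4} \left(-1\right) + \frac{1}{4} \left(-5\right)\right)^{3}\right)^{2} = \left(7 + \left(\frac{1}{2} - \frac{1}{4} - \frac{5}{4}\right)^{3}\right)^{2} = \left(7 + \left(-1\right)^{3}\right)^{2} = \left(7 - 1\right)^{2} = 6^{2} = 36$)
$\frac{a - 1237}{-4722 + 2887} = \frac{36 - 1237}{-4722 + 2887} = - \frac{1201}{-1835} = \left(-1201\right) \left(- \frac{1}{1835}\right) = \frac{1201}{1835}$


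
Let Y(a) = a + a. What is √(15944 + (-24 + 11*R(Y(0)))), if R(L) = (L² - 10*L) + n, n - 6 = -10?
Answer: 126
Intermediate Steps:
n = -4 (n = 6 - 10 = -4)
Y(a) = 2*a
R(L) = -4 + L² - 10*L (R(L) = (L² - 10*L) - 4 = -4 + L² - 10*L)
√(15944 + (-24 + 11*R(Y(0)))) = √(15944 + (-24 + 11*(-4 + (2*0)² - 20*0))) = √(15944 + (-24 + 11*(-4 + 0² - 10*0))) = √(15944 + (-24 + 11*(-4 + 0 + 0))) = √(15944 + (-24 + 11*(-4))) = √(15944 + (-24 - 44)) = √(15944 - 68) = √15876 = 126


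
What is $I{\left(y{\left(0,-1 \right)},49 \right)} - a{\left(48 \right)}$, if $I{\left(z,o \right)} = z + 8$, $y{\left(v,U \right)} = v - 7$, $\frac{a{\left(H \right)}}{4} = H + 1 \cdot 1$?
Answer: $-195$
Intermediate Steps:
$a{\left(H \right)} = 4 + 4 H$ ($a{\left(H \right)} = 4 \left(H + 1 \cdot 1\right) = 4 \left(H + 1\right) = 4 \left(1 + H\right) = 4 + 4 H$)
$y{\left(v,U \right)} = -7 + v$
$I{\left(z,o \right)} = 8 + z$
$I{\left(y{\left(0,-1 \right)},49 \right)} - a{\left(48 \right)} = \left(8 + \left(-7 + 0\right)\right) - \left(4 + 4 \cdot 48\right) = \left(8 - 7\right) - \left(4 + 192\right) = 1 - 196 = -195$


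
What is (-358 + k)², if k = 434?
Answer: 5776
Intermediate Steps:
(-358 + k)² = (-358 + 434)² = 76² = 5776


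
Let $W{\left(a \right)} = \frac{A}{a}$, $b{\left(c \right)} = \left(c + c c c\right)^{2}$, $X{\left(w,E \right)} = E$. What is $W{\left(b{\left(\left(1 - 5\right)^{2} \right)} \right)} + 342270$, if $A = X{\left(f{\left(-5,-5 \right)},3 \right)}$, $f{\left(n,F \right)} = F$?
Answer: $\frac{5787287354883}{16908544} \approx 3.4227 \cdot 10^{5}$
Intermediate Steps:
$A = 3$
$b{\left(c \right)} = \left(c + c^{3}\right)^{2}$ ($b{\left(c \right)} = \left(c + c^{2} c\right)^{2} = \left(c + c^{3}\right)^{2}$)
$W{\left(a \right)} = \frac{3}{a}$
$W{\left(b{\left(\left(1 - 5\right)^{2} \right)} \right)} + 342270 = \frac{3}{\left(\left(1 - 5\right)^{2}\right)^{2} \left(1 + \left(\left(1 - 5\right)^{2}\right)^{2}\right)^{2}} + 342270 = \frac{3}{\left(\left(-4\right)^{2}\right)^{2} \left(1 + \left(\left(-4\right)^{2}\right)^{2}\right)^{2}} + 342270 = \frac{3}{16^{2} \left(1 + 16^{2}\right)^{2}} + 342270 = \frac{3}{256 \left(1 + 256\right)^{2}} + 342270 = \frac{3}{256 \cdot 257^{2}} + 342270 = \frac{3}{256 \cdot 66049} + 342270 = \frac{3}{16908544} + 342270 = \frac{5787287354883}{16908544}$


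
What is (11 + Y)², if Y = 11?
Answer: 484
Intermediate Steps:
(11 + Y)² = (11 + 11)² = 22² = 484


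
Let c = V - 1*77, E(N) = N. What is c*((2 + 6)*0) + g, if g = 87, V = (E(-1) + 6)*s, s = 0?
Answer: 87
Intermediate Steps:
V = 0 (V = (-1 + 6)*0 = 5*0 = 0)
c = -77 (c = 0 - 1*77 = 0 - 77 = -77)
c*((2 + 6)*0) + g = -77*(2 + 6)*0 + 87 = -616*0 + 87 = -77*0 + 87 = 0 + 87 = 87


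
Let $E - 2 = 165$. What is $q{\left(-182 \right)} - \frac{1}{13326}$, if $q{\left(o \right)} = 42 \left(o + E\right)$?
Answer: $- \frac{8395381}{13326} \approx -630.0$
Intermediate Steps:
$E = 167$ ($E = 2 + 165 = 167$)
$q{\left(o \right)} = 7014 + 42 o$ ($q{\left(o \right)} = 42 \left(o + 167\right) = 42 \left(167 + o\right) = 7014 + 42 o$)
$q{\left(-182 \right)} - \frac{1}{13326} = \left(7014 + 42 \left(-182\right)\right) - \frac{1}{13326} = \left(7014 - 7644\right) - \frac{1}{13326} = -630 - \frac{1}{13326} = - \frac{8395381}{13326}$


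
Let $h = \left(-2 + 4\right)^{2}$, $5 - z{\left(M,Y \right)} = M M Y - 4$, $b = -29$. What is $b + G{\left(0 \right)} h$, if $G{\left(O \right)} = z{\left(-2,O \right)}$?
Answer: $7$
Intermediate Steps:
$z{\left(M,Y \right)} = 9 - Y M^{2}$ ($z{\left(M,Y \right)} = 5 - \left(M M Y - 4\right) = 5 - \left(M^{2} Y - 4\right) = 5 - \left(Y M^{2} - 4\right) = 5 - \left(-4 + Y M^{2}\right) = 9 - Y M^{2}$)
$G{\left(O \right)} = 9 - 4 O$ ($G{\left(O \right)} = 9 - O \left(-2\right)^{2} = 9 - O 4 = 9 - 4 O$)
$h = 4$ ($h = 2^{2} = 4$)
$b + G{\left(0 \right)} h = -29 + \left(9 - 0\right) 4 = -29 + \left(9 + 0\right) 4 = -29 + 9 \cdot 4 = -29 + 36 = 7$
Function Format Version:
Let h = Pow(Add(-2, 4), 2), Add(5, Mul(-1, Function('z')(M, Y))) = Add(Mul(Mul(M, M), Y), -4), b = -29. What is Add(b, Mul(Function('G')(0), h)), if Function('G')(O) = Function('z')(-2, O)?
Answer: 7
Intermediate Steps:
Function('z')(M, Y) = Add(9, Mul(-1, Y, Pow(M, 2))) (Function('z')(M, Y) = Add(5, Mul(-1, Add(Mul(Mul(M, M), Y), -4))) = Add(5, Mul(-1, Add(Mul(Pow(M, 2), Y), -4))) = Add(5, Mul(-1, Add(Mul(Y, Pow(M, 2)), -4))) = Add(5, Mul(-1, Add(-4, Mul(Y, Pow(M, 2))))) = Add(5, Add(4, Mul(-1, Y, Pow(M, 2)))) = Add(9, Mul(-1, Y, Pow(M, 2))))
Function('G')(O) = Add(9, Mul(-4, O)) (Function('G')(O) = Add(9, Mul(-1, O, Pow(-2, 2))) = Add(9, Mul(-1, O, 4)) = Add(9, Mul(-4, O)))
h = 4 (h = Pow(2, 2) = 4)
Add(b, Mul(Function('G')(0), h)) = Add(-29, Mul(Add(9, Mul(-4, 0)), 4)) = Add(-29, Mul(Add(9, 0), 4)) = Add(-29, Mul(9, 4)) = Add(-29, 36) = 7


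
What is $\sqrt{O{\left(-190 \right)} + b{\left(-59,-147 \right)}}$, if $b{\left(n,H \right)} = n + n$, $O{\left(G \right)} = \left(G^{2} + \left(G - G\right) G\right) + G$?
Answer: $4 \sqrt{2237} \approx 189.19$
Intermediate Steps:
$O{\left(G \right)} = G + G^{2}$ ($O{\left(G \right)} = \left(G^{2} + 0 G\right) + G = \left(G^{2} + 0\right) + G = G^{2} + G = G + G^{2}$)
$b{\left(n,H \right)} = 2 n$
$\sqrt{O{\left(-190 \right)} + b{\left(-59,-147 \right)}} = \sqrt{- 190 \left(1 - 190\right) + 2 \left(-59\right)} = \sqrt{\left(-190\right) \left(-189\right) - 118} = \sqrt{35910 - 118} = \sqrt{35792} = 4 \sqrt{2237}$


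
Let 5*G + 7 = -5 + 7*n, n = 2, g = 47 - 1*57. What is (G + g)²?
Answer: 2304/25 ≈ 92.160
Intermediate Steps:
g = -10 (g = 47 - 57 = -10)
G = ⅖ (G = -7/5 + (-5 + 7*2)/5 = -7/5 + (-5 + 14)/5 = -7/5 + (⅕)*9 = -7/5 + 9/5 = ⅖ ≈ 0.40000)
(G + g)² = (⅖ - 10)² = (-48/5)² = 2304/25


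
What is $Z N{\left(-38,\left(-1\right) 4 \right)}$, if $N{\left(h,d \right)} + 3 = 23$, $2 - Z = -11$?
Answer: $260$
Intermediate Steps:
$Z = 13$ ($Z = 2 - -11 = 2 + 11 = 13$)
$N{\left(h,d \right)} = 20$ ($N{\left(h,d \right)} = -3 + 23 = 20$)
$Z N{\left(-38,\left(-1\right) 4 \right)} = 13 \cdot 20 = 260$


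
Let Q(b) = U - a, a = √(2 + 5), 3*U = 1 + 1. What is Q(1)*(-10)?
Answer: -20/3 + 10*√7 ≈ 19.791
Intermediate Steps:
U = ⅔ (U = (1 + 1)/3 = (⅓)*2 = ⅔ ≈ 0.66667)
a = √7 ≈ 2.6458
Q(b) = ⅔ - √7
Q(1)*(-10) = (⅔ - √7)*(-10) = -20/3 + 10*√7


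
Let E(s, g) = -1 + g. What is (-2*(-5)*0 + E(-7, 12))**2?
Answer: 121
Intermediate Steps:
(-2*(-5)*0 + E(-7, 12))**2 = (-2*(-5)*0 + (-1 + 12))**2 = (10*0 + 11)**2 = (0 + 11)**2 = 11**2 = 121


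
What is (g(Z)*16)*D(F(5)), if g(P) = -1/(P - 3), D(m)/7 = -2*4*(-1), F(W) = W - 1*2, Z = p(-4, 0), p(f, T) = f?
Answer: 128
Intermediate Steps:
Z = -4
F(W) = -2 + W (F(W) = W - 2 = -2 + W)
D(m) = 56 (D(m) = 7*(-2*4*(-1)) = 7*(-8*(-1)) = 7*8 = 56)
g(P) = -1/(-3 + P)
(g(Z)*16)*D(F(5)) = (-1/(-3 - 4)*16)*56 = (-1/(-7)*16)*56 = (-1*(-⅐)*16)*56 = ((⅐)*16)*56 = (16/7)*56 = 128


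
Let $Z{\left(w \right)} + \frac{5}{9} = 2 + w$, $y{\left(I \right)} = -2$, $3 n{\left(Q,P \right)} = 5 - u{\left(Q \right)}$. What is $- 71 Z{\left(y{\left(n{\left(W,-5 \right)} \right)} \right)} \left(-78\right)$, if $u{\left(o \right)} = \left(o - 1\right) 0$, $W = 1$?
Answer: $- \frac{9230}{3} \approx -3076.7$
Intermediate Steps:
$u{\left(o \right)} = 0$ ($u{\left(o \right)} = \left(-1 + o\right) 0 = 0$)
$n{\left(Q,P \right)} = \frac{5}{3}$ ($n{\left(Q,P \right)} = \frac{5 - 0}{3} = \frac{5 + 0}{3} = \frac{1}{3} \cdot 5 = \frac{5}{3}$)
$Z{\left(w \right)} = \frac{13}{9} + w$ ($Z{\left(w \right)} = - \frac{5}{9} + \left(2 + w\right) = \frac{13}{9} + w$)
$- 71 Z{\left(y{\left(n{\left(W,-5 \right)} \right)} \right)} \left(-78\right) = - 71 \left(\frac{13}{9} - 2\right) \left(-78\right) = \left(-71\right) \left(- \frac{5}{9}\right) \left(-78\right) = \frac{355}{9} \left(-78\right) = - \frac{9230}{3}$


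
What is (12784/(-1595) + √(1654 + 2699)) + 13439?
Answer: 21422421/1595 + √4353 ≈ 13497.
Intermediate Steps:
(12784/(-1595) + √(1654 + 2699)) + 13439 = (12784*(-1/1595) + √4353) + 13439 = (-12784/1595 + √4353) + 13439 = 21422421/1595 + √4353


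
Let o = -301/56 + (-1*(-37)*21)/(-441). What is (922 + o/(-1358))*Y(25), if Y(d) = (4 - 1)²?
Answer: 631049901/76048 ≈ 8298.0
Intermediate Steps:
o = -1199/168 (o = -301*1/56 + (37*21)*(-1/441) = -43/8 + 777*(-1/441) = -43/8 - 37/21 = -1199/168 ≈ -7.1369)
Y(d) = 9 (Y(d) = 3² = 9)
(922 + o/(-1358))*Y(25) = (922 - 1199/168/(-1358))*9 = (922 - 1199/168*(-1/1358))*9 = (922 + 1199/228144)*9 = (210349967/228144)*9 = 631049901/76048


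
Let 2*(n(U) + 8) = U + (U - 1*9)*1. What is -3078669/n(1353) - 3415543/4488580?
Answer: -27646861270823/12033882980 ≈ -2297.4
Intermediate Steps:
n(U) = -25/2 + U (n(U) = -8 + (U + (U - 1*9)*1)/2 = -8 + (U + (U - 9)*1)/2 = -8 + (U + (-9 + U)*1)/2 = -8 + (U + (-9 + U))/2 = -8 + (-9 + 2*U)/2 = -8 + (-9/2 + U) = -25/2 + U)
-3078669/n(1353) - 3415543/4488580 = -3078669/(-25/2 + 1353) - 3415543/4488580 = -3078669/2681/2 - 3415543*1/4488580 = -3078669*2/2681 - 3415543/4488580 = -6157338/2681 - 3415543/4488580 = -27646861270823/12033882980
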